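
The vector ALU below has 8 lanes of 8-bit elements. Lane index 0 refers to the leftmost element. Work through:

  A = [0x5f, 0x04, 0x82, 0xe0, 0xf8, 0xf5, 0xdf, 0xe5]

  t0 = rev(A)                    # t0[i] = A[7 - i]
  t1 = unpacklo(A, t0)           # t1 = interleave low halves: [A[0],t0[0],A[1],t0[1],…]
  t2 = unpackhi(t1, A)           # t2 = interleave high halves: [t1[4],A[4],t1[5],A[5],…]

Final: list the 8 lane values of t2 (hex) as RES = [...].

t0 = [0xe5, 0xdf, 0xf5, 0xf8, 0xe0, 0x82, 0x04, 0x5f]
t1 = [0x5f, 0xe5, 0x04, 0xdf, 0x82, 0xf5, 0xe0, 0xf8]
t2 = [0x82, 0xf8, 0xf5, 0xf5, 0xe0, 0xdf, 0xf8, 0xe5]

RES = [ 0x82  0xf8  0xf5  0xf5  0xe0  0xdf  0xf8  0xe5 ]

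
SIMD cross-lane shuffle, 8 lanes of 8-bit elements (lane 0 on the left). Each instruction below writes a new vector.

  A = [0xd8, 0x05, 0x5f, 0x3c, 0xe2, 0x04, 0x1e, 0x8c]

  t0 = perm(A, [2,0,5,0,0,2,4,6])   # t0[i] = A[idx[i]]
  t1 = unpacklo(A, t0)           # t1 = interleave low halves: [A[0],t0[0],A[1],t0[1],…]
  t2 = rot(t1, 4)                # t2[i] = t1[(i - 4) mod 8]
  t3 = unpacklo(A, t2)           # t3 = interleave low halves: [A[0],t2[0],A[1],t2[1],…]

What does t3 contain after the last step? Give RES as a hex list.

RES = [ 0xd8  0x5f  0x05  0x04  0x5f  0x3c  0x3c  0xd8 ]

t0 = [0x5f, 0xd8, 0x04, 0xd8, 0xd8, 0x5f, 0xe2, 0x1e]
t1 = [0xd8, 0x5f, 0x05, 0xd8, 0x5f, 0x04, 0x3c, 0xd8]
t2 = [0x5f, 0x04, 0x3c, 0xd8, 0xd8, 0x5f, 0x05, 0xd8]
t3 = [0xd8, 0x5f, 0x05, 0x04, 0x5f, 0x3c, 0x3c, 0xd8]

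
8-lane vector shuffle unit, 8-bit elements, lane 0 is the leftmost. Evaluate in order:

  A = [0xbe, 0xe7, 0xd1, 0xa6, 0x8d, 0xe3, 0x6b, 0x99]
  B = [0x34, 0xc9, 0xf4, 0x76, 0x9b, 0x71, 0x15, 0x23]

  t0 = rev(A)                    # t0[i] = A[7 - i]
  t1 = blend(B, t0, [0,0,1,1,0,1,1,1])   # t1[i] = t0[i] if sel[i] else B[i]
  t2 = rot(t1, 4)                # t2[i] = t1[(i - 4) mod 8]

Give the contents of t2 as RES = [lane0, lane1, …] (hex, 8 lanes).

RES = [0x9b, 0xd1, 0xe7, 0xbe, 0x34, 0xc9, 0xe3, 0x8d]

t0 = [0x99, 0x6b, 0xe3, 0x8d, 0xa6, 0xd1, 0xe7, 0xbe]
t1 = [0x34, 0xc9, 0xe3, 0x8d, 0x9b, 0xd1, 0xe7, 0xbe]
t2 = [0x9b, 0xd1, 0xe7, 0xbe, 0x34, 0xc9, 0xe3, 0x8d]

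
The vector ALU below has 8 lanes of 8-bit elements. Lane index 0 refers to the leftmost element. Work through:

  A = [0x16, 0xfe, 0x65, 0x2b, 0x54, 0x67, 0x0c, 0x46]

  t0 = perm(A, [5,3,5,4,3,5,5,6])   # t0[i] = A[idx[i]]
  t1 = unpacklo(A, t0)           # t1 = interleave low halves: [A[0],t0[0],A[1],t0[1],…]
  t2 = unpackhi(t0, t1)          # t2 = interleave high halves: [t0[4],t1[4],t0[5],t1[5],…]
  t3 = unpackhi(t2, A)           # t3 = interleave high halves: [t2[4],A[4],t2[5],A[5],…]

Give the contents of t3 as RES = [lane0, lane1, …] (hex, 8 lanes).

RES = [0x67, 0x54, 0x2b, 0x67, 0x0c, 0x0c, 0x54, 0x46]

t0 = [0x67, 0x2b, 0x67, 0x54, 0x2b, 0x67, 0x67, 0x0c]
t1 = [0x16, 0x67, 0xfe, 0x2b, 0x65, 0x67, 0x2b, 0x54]
t2 = [0x2b, 0x65, 0x67, 0x67, 0x67, 0x2b, 0x0c, 0x54]
t3 = [0x67, 0x54, 0x2b, 0x67, 0x0c, 0x0c, 0x54, 0x46]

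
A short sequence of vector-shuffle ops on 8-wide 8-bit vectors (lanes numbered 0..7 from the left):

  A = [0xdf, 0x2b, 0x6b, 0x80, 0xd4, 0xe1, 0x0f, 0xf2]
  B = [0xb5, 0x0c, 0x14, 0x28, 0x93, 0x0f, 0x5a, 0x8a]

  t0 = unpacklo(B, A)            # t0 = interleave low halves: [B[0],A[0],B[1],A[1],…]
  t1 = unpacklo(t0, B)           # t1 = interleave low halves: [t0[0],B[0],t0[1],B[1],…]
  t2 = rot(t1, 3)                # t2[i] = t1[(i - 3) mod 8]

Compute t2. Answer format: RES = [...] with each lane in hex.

  t0: b5 df 0c 2b 14 6b 28 80
  t1: b5 b5 df 0c 0c 14 2b 28
  t2: 14 2b 28 b5 b5 df 0c 0c

RES = [ 0x14  0x2b  0x28  0xb5  0xb5  0xdf  0x0c  0x0c ]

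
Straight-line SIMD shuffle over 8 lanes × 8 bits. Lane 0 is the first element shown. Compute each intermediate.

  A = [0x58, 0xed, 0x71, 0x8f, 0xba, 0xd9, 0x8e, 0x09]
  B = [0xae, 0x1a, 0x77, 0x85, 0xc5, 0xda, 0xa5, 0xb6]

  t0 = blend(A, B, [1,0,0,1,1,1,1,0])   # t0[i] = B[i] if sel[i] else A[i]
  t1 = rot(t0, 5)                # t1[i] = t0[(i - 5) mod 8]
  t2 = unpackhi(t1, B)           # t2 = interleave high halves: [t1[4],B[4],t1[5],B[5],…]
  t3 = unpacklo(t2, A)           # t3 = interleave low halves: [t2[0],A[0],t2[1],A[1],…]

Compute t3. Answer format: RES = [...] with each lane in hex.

RES = [0x09, 0x58, 0xc5, 0xed, 0xae, 0x71, 0xda, 0x8f]

t0 = [0xae, 0xed, 0x71, 0x85, 0xc5, 0xda, 0xa5, 0x09]
t1 = [0x85, 0xc5, 0xda, 0xa5, 0x09, 0xae, 0xed, 0x71]
t2 = [0x09, 0xc5, 0xae, 0xda, 0xed, 0xa5, 0x71, 0xb6]
t3 = [0x09, 0x58, 0xc5, 0xed, 0xae, 0x71, 0xda, 0x8f]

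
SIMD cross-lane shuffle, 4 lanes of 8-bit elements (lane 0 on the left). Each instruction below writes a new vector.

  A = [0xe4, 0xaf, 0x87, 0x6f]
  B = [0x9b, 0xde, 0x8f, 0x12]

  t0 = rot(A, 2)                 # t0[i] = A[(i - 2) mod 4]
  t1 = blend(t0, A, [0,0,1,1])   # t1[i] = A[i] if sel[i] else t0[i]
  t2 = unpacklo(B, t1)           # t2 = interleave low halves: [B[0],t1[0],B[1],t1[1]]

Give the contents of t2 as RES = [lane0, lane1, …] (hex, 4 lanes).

  t0: 87 6f e4 af
  t1: 87 6f 87 6f
  t2: 9b 87 de 6f

RES = [0x9b, 0x87, 0xde, 0x6f]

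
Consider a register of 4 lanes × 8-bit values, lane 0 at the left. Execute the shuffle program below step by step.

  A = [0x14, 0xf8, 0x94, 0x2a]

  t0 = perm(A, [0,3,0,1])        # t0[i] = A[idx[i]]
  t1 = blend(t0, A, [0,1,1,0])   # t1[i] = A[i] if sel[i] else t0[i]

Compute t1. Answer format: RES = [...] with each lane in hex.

  t0: 14 2a 14 f8
  t1: 14 f8 94 f8

RES = [0x14, 0xf8, 0x94, 0xf8]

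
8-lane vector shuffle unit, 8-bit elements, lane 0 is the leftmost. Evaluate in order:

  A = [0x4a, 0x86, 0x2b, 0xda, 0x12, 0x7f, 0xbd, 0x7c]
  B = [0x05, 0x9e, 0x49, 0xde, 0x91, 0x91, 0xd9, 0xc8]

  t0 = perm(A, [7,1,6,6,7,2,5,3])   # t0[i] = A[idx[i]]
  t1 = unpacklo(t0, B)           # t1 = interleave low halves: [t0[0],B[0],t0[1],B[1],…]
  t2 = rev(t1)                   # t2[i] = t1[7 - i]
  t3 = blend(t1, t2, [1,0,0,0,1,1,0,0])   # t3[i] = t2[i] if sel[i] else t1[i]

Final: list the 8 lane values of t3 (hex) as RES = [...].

→ t0 |7c|86|bd|bd|7c|2b|7f|da|
→ t1 |7c|05|86|9e|bd|49|bd|de|
→ t2 |de|bd|49|bd|9e|86|05|7c|
→ t3 |de|05|86|9e|9e|86|bd|de|

RES = [ 0xde  0x05  0x86  0x9e  0x9e  0x86  0xbd  0xde ]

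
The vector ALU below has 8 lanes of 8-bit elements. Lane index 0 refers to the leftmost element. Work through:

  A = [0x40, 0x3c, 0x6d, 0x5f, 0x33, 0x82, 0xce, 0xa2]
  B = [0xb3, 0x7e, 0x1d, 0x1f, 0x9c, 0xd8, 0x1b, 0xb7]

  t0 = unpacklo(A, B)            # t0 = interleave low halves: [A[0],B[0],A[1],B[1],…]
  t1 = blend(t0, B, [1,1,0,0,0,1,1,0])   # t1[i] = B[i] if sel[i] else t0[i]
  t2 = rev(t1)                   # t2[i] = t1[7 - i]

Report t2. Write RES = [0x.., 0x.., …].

t0 = [0x40, 0xb3, 0x3c, 0x7e, 0x6d, 0x1d, 0x5f, 0x1f]
t1 = [0xb3, 0x7e, 0x3c, 0x7e, 0x6d, 0xd8, 0x1b, 0x1f]
t2 = [0x1f, 0x1b, 0xd8, 0x6d, 0x7e, 0x3c, 0x7e, 0xb3]

RES = [0x1f, 0x1b, 0xd8, 0x6d, 0x7e, 0x3c, 0x7e, 0xb3]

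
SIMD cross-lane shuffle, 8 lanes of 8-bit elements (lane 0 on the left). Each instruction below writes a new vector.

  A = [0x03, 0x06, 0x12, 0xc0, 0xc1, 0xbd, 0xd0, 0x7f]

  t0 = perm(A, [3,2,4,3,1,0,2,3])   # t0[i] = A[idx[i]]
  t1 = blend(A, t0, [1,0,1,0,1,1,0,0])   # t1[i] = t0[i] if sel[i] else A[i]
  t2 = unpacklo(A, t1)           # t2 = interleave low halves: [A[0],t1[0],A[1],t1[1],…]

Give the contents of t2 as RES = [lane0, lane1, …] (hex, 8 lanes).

  t0: c0 12 c1 c0 06 03 12 c0
  t1: c0 06 c1 c0 06 03 d0 7f
  t2: 03 c0 06 06 12 c1 c0 c0

RES = [ 0x03  0xc0  0x06  0x06  0x12  0xc1  0xc0  0xc0 ]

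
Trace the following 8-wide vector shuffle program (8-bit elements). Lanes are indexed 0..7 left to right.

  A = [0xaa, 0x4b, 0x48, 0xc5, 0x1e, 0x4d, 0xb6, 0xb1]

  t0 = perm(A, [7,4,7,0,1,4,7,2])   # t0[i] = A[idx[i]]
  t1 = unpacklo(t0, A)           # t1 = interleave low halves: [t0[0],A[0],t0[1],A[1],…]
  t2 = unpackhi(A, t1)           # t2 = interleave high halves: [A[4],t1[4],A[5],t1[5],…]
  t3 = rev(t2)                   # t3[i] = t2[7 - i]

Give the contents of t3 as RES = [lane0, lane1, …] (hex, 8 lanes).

RES = [0xc5, 0xb1, 0xaa, 0xb6, 0x48, 0x4d, 0xb1, 0x1e]

t0 = [0xb1, 0x1e, 0xb1, 0xaa, 0x4b, 0x1e, 0xb1, 0x48]
t1 = [0xb1, 0xaa, 0x1e, 0x4b, 0xb1, 0x48, 0xaa, 0xc5]
t2 = [0x1e, 0xb1, 0x4d, 0x48, 0xb6, 0xaa, 0xb1, 0xc5]
t3 = [0xc5, 0xb1, 0xaa, 0xb6, 0x48, 0x4d, 0xb1, 0x1e]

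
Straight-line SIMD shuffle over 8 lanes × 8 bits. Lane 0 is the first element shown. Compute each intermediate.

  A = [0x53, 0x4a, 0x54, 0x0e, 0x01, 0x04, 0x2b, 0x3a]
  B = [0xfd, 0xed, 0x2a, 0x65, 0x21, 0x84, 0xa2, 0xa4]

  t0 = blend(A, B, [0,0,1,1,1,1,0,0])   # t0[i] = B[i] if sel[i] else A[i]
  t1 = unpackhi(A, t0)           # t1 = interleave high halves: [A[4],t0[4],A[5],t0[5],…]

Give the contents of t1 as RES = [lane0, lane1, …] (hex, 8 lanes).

RES = [ 0x01  0x21  0x04  0x84  0x2b  0x2b  0x3a  0x3a ]

→ t0 |53|4a|2a|65|21|84|2b|3a|
→ t1 |01|21|04|84|2b|2b|3a|3a|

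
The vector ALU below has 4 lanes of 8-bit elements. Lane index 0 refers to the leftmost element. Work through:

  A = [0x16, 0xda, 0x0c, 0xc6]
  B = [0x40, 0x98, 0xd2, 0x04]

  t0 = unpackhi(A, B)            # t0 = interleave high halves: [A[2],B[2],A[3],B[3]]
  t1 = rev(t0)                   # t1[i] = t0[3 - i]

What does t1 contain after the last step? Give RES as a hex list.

RES = [ 0x04  0xc6  0xd2  0x0c ]

→ t0 |0c|d2|c6|04|
→ t1 |04|c6|d2|0c|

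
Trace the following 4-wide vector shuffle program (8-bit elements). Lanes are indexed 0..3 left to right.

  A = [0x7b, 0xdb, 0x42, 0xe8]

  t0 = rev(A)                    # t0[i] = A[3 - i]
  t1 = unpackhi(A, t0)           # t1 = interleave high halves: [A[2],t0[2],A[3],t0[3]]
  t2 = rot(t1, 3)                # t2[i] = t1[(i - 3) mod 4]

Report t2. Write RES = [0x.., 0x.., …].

RES = [0xdb, 0xe8, 0x7b, 0x42]

→ t0 |e8|42|db|7b|
→ t1 |42|db|e8|7b|
→ t2 |db|e8|7b|42|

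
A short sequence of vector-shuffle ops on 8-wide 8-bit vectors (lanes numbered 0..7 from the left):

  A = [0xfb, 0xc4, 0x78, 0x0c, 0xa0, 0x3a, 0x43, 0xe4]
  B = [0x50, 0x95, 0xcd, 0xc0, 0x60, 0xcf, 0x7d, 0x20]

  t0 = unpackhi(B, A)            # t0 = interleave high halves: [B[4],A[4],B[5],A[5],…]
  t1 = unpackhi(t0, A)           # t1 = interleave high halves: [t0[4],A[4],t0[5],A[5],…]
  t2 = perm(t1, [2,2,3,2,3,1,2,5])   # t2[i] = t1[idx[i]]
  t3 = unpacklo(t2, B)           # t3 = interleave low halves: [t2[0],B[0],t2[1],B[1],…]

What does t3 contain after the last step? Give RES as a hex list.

RES = [0x43, 0x50, 0x43, 0x95, 0x3a, 0xcd, 0x43, 0xc0]

→ t0 |60|a0|cf|3a|7d|43|20|e4|
→ t1 |7d|a0|43|3a|20|43|e4|e4|
→ t2 |43|43|3a|43|3a|a0|43|43|
→ t3 |43|50|43|95|3a|cd|43|c0|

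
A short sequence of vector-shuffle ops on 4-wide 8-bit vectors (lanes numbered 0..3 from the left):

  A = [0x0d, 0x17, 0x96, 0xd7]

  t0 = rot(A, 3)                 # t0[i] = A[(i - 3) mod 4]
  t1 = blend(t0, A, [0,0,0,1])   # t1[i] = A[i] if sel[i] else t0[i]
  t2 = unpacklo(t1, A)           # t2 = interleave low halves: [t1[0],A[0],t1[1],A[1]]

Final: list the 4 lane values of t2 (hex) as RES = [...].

RES = [ 0x17  0x0d  0x96  0x17 ]

t0 = [0x17, 0x96, 0xd7, 0x0d]
t1 = [0x17, 0x96, 0xd7, 0xd7]
t2 = [0x17, 0x0d, 0x96, 0x17]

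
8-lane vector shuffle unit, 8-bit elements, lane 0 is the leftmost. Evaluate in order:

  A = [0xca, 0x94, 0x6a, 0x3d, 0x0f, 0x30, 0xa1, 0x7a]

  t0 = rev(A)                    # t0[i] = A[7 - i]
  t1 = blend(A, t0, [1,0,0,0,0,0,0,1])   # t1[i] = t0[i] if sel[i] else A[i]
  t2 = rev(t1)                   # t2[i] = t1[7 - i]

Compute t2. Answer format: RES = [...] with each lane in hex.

  t0: 7a a1 30 0f 3d 6a 94 ca
  t1: 7a 94 6a 3d 0f 30 a1 ca
  t2: ca a1 30 0f 3d 6a 94 7a

RES = [ 0xca  0xa1  0x30  0x0f  0x3d  0x6a  0x94  0x7a ]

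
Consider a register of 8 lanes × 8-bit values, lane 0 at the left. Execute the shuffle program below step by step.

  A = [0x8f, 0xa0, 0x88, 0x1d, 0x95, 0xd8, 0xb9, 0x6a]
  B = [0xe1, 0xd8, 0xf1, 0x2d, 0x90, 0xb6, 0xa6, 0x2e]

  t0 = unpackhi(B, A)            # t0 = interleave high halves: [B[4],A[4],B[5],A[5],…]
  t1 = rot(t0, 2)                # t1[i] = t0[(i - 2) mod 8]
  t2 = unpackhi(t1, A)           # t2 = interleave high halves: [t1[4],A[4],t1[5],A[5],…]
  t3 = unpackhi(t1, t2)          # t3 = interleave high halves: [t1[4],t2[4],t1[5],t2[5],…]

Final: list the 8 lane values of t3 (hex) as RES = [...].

RES = [0xb6, 0xa6, 0xd8, 0xb9, 0xa6, 0xb9, 0xb9, 0x6a]

  t0: 90 95 b6 d8 a6 b9 2e 6a
  t1: 2e 6a 90 95 b6 d8 a6 b9
  t2: b6 95 d8 d8 a6 b9 b9 6a
  t3: b6 a6 d8 b9 a6 b9 b9 6a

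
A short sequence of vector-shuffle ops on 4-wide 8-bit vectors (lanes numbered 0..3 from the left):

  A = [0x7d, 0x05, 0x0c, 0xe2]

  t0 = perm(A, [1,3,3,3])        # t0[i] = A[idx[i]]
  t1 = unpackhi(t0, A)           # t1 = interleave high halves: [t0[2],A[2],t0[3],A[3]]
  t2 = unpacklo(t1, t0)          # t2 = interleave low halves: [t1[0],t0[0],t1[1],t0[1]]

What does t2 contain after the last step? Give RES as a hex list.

  t0: 05 e2 e2 e2
  t1: e2 0c e2 e2
  t2: e2 05 0c e2

RES = [0xe2, 0x05, 0x0c, 0xe2]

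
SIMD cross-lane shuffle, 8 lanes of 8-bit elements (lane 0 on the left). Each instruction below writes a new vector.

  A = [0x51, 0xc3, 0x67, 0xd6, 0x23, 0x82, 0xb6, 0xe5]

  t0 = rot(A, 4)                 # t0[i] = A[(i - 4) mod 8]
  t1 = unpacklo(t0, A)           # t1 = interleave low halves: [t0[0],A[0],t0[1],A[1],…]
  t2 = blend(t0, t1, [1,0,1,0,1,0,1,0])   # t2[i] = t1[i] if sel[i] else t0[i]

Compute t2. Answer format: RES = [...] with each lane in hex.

→ t0 |23|82|b6|e5|51|c3|67|d6|
→ t1 |23|51|82|c3|b6|67|e5|d6|
→ t2 |23|82|82|e5|b6|c3|e5|d6|

RES = [0x23, 0x82, 0x82, 0xe5, 0xb6, 0xc3, 0xe5, 0xd6]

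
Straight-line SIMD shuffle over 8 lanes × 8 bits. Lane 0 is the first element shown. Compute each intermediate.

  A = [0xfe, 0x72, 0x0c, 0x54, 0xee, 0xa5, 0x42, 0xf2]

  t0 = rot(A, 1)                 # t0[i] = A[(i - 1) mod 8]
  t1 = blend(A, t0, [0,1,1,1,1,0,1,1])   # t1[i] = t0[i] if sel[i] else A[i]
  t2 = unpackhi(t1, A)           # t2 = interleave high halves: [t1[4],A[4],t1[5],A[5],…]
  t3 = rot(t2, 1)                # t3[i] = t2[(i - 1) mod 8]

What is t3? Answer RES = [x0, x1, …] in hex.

RES = [0xf2, 0x54, 0xee, 0xa5, 0xa5, 0xa5, 0x42, 0x42]

t0 = [0xf2, 0xfe, 0x72, 0x0c, 0x54, 0xee, 0xa5, 0x42]
t1 = [0xfe, 0xfe, 0x72, 0x0c, 0x54, 0xa5, 0xa5, 0x42]
t2 = [0x54, 0xee, 0xa5, 0xa5, 0xa5, 0x42, 0x42, 0xf2]
t3 = [0xf2, 0x54, 0xee, 0xa5, 0xa5, 0xa5, 0x42, 0x42]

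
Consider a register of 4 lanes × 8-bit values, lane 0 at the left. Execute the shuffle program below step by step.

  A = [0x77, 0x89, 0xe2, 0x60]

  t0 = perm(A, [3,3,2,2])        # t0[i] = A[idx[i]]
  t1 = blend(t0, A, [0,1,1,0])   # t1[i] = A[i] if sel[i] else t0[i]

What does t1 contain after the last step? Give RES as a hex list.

RES = [0x60, 0x89, 0xe2, 0xe2]

→ t0 |60|60|e2|e2|
→ t1 |60|89|e2|e2|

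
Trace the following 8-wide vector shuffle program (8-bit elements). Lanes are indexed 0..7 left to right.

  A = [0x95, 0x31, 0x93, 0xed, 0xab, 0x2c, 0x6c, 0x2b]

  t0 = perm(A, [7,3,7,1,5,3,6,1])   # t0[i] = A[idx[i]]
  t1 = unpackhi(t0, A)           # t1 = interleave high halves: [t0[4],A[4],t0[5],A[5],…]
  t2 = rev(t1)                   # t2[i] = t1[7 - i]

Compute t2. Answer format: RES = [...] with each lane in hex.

RES = [ 0x2b  0x31  0x6c  0x6c  0x2c  0xed  0xab  0x2c ]

t0 = [0x2b, 0xed, 0x2b, 0x31, 0x2c, 0xed, 0x6c, 0x31]
t1 = [0x2c, 0xab, 0xed, 0x2c, 0x6c, 0x6c, 0x31, 0x2b]
t2 = [0x2b, 0x31, 0x6c, 0x6c, 0x2c, 0xed, 0xab, 0x2c]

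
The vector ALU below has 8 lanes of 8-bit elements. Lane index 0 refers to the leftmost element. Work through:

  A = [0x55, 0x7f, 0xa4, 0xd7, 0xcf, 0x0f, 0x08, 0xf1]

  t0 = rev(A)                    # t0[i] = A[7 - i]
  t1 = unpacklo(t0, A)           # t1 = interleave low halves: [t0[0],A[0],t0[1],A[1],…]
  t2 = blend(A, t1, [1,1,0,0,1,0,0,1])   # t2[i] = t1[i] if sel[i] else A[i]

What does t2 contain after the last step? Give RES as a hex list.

t0 = [0xf1, 0x08, 0x0f, 0xcf, 0xd7, 0xa4, 0x7f, 0x55]
t1 = [0xf1, 0x55, 0x08, 0x7f, 0x0f, 0xa4, 0xcf, 0xd7]
t2 = [0xf1, 0x55, 0xa4, 0xd7, 0x0f, 0x0f, 0x08, 0xd7]

RES = [0xf1, 0x55, 0xa4, 0xd7, 0x0f, 0x0f, 0x08, 0xd7]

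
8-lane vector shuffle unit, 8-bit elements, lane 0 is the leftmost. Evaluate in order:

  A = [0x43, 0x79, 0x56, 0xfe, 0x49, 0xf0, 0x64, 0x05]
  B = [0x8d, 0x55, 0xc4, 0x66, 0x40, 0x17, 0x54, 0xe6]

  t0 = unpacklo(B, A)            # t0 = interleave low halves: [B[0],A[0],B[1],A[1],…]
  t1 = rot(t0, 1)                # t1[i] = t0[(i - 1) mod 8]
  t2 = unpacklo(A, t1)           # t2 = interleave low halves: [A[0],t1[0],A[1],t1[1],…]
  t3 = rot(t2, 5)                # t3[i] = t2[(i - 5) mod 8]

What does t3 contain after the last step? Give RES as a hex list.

RES = [0x8d, 0x56, 0x43, 0xfe, 0x55, 0x43, 0xfe, 0x79]

  t0: 8d 43 55 79 c4 56 66 fe
  t1: fe 8d 43 55 79 c4 56 66
  t2: 43 fe 79 8d 56 43 fe 55
  t3: 8d 56 43 fe 55 43 fe 79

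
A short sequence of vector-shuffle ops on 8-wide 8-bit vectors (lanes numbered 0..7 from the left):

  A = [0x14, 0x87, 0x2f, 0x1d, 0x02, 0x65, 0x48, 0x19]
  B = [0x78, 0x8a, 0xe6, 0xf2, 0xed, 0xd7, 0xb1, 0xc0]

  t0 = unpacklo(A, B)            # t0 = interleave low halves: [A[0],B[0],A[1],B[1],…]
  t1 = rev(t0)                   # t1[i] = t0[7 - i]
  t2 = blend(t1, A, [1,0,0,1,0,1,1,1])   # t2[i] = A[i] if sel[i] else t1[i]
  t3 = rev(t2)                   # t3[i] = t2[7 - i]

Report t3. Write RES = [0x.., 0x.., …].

RES = [ 0x19  0x48  0x65  0x8a  0x1d  0xe6  0x1d  0x14 ]

  t0: 14 78 87 8a 2f e6 1d f2
  t1: f2 1d e6 2f 8a 87 78 14
  t2: 14 1d e6 1d 8a 65 48 19
  t3: 19 48 65 8a 1d e6 1d 14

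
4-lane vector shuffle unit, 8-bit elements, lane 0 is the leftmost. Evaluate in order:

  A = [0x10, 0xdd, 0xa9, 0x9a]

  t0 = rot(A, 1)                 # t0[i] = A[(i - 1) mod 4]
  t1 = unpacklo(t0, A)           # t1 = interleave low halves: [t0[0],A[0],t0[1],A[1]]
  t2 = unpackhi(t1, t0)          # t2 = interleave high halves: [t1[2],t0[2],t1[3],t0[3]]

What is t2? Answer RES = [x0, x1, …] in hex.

→ t0 |9a|10|dd|a9|
→ t1 |9a|10|10|dd|
→ t2 |10|dd|dd|a9|

RES = [0x10, 0xdd, 0xdd, 0xa9]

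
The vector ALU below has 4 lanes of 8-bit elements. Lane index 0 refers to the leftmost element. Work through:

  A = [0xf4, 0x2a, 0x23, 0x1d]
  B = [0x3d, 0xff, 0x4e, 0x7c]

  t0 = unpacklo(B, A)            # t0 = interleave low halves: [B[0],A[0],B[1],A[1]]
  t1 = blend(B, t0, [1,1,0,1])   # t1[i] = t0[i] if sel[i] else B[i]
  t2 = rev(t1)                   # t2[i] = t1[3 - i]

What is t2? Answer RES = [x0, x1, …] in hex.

RES = [0x2a, 0x4e, 0xf4, 0x3d]

→ t0 |3d|f4|ff|2a|
→ t1 |3d|f4|4e|2a|
→ t2 |2a|4e|f4|3d|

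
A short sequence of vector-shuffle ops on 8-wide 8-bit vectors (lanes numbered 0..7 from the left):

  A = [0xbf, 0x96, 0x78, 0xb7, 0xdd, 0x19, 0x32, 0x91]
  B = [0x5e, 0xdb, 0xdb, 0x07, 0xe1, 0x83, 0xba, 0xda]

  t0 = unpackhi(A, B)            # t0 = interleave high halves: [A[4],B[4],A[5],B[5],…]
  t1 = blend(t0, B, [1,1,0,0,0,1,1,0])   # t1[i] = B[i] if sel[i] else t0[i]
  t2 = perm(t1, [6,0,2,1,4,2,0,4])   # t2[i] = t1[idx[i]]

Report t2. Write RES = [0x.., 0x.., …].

→ t0 |dd|e1|19|83|32|ba|91|da|
→ t1 |5e|db|19|83|32|83|ba|da|
→ t2 |ba|5e|19|db|32|19|5e|32|

RES = [ 0xba  0x5e  0x19  0xdb  0x32  0x19  0x5e  0x32 ]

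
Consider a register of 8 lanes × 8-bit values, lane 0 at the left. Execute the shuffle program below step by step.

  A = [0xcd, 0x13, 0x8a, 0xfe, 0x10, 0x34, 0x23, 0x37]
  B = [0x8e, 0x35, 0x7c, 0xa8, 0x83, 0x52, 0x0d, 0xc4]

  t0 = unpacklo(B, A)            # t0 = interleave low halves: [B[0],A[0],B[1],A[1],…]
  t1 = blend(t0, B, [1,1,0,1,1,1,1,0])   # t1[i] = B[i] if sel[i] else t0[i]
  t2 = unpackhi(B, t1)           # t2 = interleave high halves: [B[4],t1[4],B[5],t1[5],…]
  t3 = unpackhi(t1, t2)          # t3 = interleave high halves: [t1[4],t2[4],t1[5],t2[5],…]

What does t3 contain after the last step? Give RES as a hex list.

RES = [0x83, 0x0d, 0x52, 0x0d, 0x0d, 0xc4, 0xfe, 0xfe]

→ t0 |8e|cd|35|13|7c|8a|a8|fe|
→ t1 |8e|35|35|a8|83|52|0d|fe|
→ t2 |83|83|52|52|0d|0d|c4|fe|
→ t3 |83|0d|52|0d|0d|c4|fe|fe|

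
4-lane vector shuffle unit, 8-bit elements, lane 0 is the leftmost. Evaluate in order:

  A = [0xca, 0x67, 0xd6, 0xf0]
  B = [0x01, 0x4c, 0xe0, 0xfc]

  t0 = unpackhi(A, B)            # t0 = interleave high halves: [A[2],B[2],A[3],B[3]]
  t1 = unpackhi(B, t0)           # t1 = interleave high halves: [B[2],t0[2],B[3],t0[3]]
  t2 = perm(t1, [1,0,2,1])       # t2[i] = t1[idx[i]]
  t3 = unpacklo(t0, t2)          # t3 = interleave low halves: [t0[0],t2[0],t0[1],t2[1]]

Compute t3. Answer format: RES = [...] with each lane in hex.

→ t0 |d6|e0|f0|fc|
→ t1 |e0|f0|fc|fc|
→ t2 |f0|e0|fc|f0|
→ t3 |d6|f0|e0|e0|

RES = [0xd6, 0xf0, 0xe0, 0xe0]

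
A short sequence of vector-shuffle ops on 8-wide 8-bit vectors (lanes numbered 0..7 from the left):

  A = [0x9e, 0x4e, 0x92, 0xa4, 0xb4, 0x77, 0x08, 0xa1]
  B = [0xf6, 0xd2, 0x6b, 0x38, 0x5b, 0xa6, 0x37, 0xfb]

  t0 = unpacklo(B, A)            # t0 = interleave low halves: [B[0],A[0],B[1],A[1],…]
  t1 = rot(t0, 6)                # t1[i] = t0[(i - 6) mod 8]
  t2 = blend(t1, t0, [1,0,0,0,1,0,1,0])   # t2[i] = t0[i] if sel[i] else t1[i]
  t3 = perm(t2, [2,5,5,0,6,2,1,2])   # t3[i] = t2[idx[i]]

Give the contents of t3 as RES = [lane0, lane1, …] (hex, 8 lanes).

RES = [0x6b, 0xa4, 0xa4, 0xf6, 0x38, 0x6b, 0x4e, 0x6b]

→ t0 |f6|9e|d2|4e|6b|92|38|a4|
→ t1 |d2|4e|6b|92|38|a4|f6|9e|
→ t2 |f6|4e|6b|92|6b|a4|38|9e|
→ t3 |6b|a4|a4|f6|38|6b|4e|6b|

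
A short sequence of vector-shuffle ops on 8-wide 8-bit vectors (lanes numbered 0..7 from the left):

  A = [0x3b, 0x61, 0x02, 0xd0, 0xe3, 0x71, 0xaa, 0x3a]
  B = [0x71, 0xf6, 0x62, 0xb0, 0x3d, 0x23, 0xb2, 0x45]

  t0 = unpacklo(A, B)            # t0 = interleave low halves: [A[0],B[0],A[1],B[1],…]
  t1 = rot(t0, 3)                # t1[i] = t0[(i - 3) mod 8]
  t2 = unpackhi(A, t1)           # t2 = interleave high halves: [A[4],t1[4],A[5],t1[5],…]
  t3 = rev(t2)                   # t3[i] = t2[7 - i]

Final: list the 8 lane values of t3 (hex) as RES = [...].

RES = [0x02, 0x3a, 0xf6, 0xaa, 0x61, 0x71, 0x71, 0xe3]

→ t0 |3b|71|61|f6|02|62|d0|b0|
→ t1 |62|d0|b0|3b|71|61|f6|02|
→ t2 |e3|71|71|61|aa|f6|3a|02|
→ t3 |02|3a|f6|aa|61|71|71|e3|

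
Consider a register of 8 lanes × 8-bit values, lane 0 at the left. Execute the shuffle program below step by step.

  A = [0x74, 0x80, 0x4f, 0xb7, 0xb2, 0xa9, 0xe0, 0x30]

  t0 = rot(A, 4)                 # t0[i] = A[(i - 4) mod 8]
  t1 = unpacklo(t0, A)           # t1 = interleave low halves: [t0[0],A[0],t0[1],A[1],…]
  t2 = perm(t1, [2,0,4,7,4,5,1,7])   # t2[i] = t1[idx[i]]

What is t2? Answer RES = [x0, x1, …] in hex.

RES = [ 0xa9  0xb2  0xe0  0xb7  0xe0  0x4f  0x74  0xb7 ]

t0 = [0xb2, 0xa9, 0xe0, 0x30, 0x74, 0x80, 0x4f, 0xb7]
t1 = [0xb2, 0x74, 0xa9, 0x80, 0xe0, 0x4f, 0x30, 0xb7]
t2 = [0xa9, 0xb2, 0xe0, 0xb7, 0xe0, 0x4f, 0x74, 0xb7]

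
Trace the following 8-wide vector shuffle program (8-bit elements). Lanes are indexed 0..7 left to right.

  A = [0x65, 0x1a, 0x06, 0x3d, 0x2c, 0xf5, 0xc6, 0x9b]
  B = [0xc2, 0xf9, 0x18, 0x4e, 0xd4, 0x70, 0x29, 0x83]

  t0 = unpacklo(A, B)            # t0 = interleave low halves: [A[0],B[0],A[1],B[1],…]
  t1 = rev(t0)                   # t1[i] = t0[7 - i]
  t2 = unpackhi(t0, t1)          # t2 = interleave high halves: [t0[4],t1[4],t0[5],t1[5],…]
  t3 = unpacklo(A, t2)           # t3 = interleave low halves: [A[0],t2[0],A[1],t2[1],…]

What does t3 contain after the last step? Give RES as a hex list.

RES = [0x65, 0x06, 0x1a, 0xf9, 0x06, 0x18, 0x3d, 0x1a]

→ t0 |65|c2|1a|f9|06|18|3d|4e|
→ t1 |4e|3d|18|06|f9|1a|c2|65|
→ t2 |06|f9|18|1a|3d|c2|4e|65|
→ t3 |65|06|1a|f9|06|18|3d|1a|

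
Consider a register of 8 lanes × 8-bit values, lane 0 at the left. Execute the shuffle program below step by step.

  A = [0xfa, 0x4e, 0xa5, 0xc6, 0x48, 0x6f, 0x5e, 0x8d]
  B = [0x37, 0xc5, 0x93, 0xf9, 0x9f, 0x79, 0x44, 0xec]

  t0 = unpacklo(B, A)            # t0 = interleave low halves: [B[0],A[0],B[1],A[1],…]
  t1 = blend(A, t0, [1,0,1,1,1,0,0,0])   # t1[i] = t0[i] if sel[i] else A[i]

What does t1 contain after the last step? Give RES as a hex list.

→ t0 |37|fa|c5|4e|93|a5|f9|c6|
→ t1 |37|4e|c5|4e|93|6f|5e|8d|

RES = [0x37, 0x4e, 0xc5, 0x4e, 0x93, 0x6f, 0x5e, 0x8d]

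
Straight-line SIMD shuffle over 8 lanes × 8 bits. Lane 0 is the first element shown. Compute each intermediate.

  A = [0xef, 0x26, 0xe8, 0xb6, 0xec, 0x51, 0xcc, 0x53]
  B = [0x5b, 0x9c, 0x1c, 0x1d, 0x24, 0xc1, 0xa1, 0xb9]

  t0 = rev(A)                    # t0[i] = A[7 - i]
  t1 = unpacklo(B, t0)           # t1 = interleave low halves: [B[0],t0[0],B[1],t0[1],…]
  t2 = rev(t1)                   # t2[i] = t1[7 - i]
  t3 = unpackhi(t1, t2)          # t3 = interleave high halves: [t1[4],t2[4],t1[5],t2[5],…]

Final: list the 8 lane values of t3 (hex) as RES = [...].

→ t0 |53|cc|51|ec|b6|e8|26|ef|
→ t1 |5b|53|9c|cc|1c|51|1d|ec|
→ t2 |ec|1d|51|1c|cc|9c|53|5b|
→ t3 |1c|cc|51|9c|1d|53|ec|5b|

RES = [ 0x1c  0xcc  0x51  0x9c  0x1d  0x53  0xec  0x5b ]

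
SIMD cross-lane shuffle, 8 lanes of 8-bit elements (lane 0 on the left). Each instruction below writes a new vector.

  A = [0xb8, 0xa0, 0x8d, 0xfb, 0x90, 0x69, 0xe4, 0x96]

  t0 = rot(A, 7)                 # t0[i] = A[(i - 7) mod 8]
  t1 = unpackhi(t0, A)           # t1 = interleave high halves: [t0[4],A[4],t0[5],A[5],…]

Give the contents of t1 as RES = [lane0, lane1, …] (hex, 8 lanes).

RES = [0x69, 0x90, 0xe4, 0x69, 0x96, 0xe4, 0xb8, 0x96]

  t0: a0 8d fb 90 69 e4 96 b8
  t1: 69 90 e4 69 96 e4 b8 96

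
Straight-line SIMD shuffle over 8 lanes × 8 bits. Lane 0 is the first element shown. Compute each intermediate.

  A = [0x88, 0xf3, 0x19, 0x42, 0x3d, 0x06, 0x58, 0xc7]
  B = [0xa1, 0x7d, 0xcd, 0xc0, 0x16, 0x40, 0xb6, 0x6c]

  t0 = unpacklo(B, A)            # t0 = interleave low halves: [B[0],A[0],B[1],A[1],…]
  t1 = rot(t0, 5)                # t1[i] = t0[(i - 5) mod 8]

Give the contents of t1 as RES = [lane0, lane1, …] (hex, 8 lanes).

RES = [0xf3, 0xcd, 0x19, 0xc0, 0x42, 0xa1, 0x88, 0x7d]

t0 = [0xa1, 0x88, 0x7d, 0xf3, 0xcd, 0x19, 0xc0, 0x42]
t1 = [0xf3, 0xcd, 0x19, 0xc0, 0x42, 0xa1, 0x88, 0x7d]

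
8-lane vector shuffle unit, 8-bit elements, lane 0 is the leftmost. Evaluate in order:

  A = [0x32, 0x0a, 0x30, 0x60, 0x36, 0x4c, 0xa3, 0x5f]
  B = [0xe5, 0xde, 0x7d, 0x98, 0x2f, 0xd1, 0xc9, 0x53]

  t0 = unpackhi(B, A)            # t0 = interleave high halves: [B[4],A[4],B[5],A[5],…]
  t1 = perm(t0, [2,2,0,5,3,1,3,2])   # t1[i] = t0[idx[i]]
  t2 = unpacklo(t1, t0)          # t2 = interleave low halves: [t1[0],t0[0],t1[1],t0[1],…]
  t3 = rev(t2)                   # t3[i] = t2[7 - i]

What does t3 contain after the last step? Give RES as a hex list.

RES = [0x4c, 0xa3, 0xd1, 0x2f, 0x36, 0xd1, 0x2f, 0xd1]

→ t0 |2f|36|d1|4c|c9|a3|53|5f|
→ t1 |d1|d1|2f|a3|4c|36|4c|d1|
→ t2 |d1|2f|d1|36|2f|d1|a3|4c|
→ t3 |4c|a3|d1|2f|36|d1|2f|d1|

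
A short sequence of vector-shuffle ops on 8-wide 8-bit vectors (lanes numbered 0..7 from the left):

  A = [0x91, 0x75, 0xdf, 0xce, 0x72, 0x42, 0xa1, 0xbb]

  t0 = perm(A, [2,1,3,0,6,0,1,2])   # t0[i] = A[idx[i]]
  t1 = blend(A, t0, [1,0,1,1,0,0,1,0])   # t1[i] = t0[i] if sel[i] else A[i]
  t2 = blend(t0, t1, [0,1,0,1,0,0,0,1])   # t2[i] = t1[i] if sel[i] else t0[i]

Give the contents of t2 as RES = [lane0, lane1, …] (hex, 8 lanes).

RES = [ 0xdf  0x75  0xce  0x91  0xa1  0x91  0x75  0xbb ]

  t0: df 75 ce 91 a1 91 75 df
  t1: df 75 ce 91 72 42 75 bb
  t2: df 75 ce 91 a1 91 75 bb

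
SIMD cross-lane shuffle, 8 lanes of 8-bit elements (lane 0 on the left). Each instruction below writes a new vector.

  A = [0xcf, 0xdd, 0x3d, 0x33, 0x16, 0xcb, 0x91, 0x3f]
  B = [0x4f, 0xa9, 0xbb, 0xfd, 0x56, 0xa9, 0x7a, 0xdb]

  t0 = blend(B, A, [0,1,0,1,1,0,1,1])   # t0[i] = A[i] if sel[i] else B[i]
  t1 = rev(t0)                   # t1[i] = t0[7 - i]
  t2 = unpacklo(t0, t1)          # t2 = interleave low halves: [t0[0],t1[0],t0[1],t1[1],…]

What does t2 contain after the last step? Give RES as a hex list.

RES = [0x4f, 0x3f, 0xdd, 0x91, 0xbb, 0xa9, 0x33, 0x16]

→ t0 |4f|dd|bb|33|16|a9|91|3f|
→ t1 |3f|91|a9|16|33|bb|dd|4f|
→ t2 |4f|3f|dd|91|bb|a9|33|16|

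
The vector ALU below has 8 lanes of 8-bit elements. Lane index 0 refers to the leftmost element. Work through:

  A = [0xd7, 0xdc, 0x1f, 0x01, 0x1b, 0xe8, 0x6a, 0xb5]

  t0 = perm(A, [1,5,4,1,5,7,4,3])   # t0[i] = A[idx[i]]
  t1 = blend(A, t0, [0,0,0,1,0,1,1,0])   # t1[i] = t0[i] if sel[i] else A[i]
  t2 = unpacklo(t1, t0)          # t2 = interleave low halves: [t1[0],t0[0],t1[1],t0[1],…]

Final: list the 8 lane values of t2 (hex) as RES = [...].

RES = [ 0xd7  0xdc  0xdc  0xe8  0x1f  0x1b  0xdc  0xdc ]

t0 = [0xdc, 0xe8, 0x1b, 0xdc, 0xe8, 0xb5, 0x1b, 0x01]
t1 = [0xd7, 0xdc, 0x1f, 0xdc, 0x1b, 0xb5, 0x1b, 0xb5]
t2 = [0xd7, 0xdc, 0xdc, 0xe8, 0x1f, 0x1b, 0xdc, 0xdc]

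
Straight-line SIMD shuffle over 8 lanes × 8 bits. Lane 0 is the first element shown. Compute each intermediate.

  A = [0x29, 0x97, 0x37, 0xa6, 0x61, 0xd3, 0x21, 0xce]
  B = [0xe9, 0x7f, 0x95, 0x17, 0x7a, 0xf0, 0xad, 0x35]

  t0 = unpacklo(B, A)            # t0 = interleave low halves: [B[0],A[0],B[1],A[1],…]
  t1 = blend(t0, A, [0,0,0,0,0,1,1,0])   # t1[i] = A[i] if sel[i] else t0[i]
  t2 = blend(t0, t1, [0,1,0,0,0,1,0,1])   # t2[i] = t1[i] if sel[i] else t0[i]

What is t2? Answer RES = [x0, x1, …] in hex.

t0 = [0xe9, 0x29, 0x7f, 0x97, 0x95, 0x37, 0x17, 0xa6]
t1 = [0xe9, 0x29, 0x7f, 0x97, 0x95, 0xd3, 0x21, 0xa6]
t2 = [0xe9, 0x29, 0x7f, 0x97, 0x95, 0xd3, 0x17, 0xa6]

RES = [0xe9, 0x29, 0x7f, 0x97, 0x95, 0xd3, 0x17, 0xa6]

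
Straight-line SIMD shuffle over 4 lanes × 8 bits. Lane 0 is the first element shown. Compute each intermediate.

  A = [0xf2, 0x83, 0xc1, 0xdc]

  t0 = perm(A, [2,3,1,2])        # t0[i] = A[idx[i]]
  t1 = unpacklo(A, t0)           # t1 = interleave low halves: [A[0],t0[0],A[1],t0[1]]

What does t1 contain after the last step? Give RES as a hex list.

RES = [ 0xf2  0xc1  0x83  0xdc ]

  t0: c1 dc 83 c1
  t1: f2 c1 83 dc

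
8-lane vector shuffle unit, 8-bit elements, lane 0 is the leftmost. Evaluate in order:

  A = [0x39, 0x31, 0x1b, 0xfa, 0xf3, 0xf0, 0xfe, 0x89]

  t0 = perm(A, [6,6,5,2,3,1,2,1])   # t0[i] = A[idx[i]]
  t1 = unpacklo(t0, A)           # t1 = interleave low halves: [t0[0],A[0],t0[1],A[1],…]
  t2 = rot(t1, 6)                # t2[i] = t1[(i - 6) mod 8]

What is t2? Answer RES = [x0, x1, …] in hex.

RES = [ 0xfe  0x31  0xf0  0x1b  0x1b  0xfa  0xfe  0x39 ]

→ t0 |fe|fe|f0|1b|fa|31|1b|31|
→ t1 |fe|39|fe|31|f0|1b|1b|fa|
→ t2 |fe|31|f0|1b|1b|fa|fe|39|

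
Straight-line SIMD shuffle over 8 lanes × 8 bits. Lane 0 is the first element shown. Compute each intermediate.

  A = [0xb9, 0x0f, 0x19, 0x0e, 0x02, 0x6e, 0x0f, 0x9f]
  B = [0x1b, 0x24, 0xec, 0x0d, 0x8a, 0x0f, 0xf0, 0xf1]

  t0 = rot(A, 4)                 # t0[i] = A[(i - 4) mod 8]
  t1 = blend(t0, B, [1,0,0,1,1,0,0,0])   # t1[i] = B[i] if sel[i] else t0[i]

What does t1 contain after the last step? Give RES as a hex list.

  t0: 02 6e 0f 9f b9 0f 19 0e
  t1: 1b 6e 0f 0d 8a 0f 19 0e

RES = [ 0x1b  0x6e  0x0f  0x0d  0x8a  0x0f  0x19  0x0e ]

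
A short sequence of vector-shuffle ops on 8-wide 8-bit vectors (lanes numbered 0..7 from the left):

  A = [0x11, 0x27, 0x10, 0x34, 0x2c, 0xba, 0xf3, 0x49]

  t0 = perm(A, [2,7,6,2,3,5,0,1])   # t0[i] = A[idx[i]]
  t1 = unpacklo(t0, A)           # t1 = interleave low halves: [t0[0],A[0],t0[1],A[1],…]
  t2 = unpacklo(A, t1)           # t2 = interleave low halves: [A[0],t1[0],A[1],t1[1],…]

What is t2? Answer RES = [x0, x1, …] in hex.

t0 = [0x10, 0x49, 0xf3, 0x10, 0x34, 0xba, 0x11, 0x27]
t1 = [0x10, 0x11, 0x49, 0x27, 0xf3, 0x10, 0x10, 0x34]
t2 = [0x11, 0x10, 0x27, 0x11, 0x10, 0x49, 0x34, 0x27]

RES = [0x11, 0x10, 0x27, 0x11, 0x10, 0x49, 0x34, 0x27]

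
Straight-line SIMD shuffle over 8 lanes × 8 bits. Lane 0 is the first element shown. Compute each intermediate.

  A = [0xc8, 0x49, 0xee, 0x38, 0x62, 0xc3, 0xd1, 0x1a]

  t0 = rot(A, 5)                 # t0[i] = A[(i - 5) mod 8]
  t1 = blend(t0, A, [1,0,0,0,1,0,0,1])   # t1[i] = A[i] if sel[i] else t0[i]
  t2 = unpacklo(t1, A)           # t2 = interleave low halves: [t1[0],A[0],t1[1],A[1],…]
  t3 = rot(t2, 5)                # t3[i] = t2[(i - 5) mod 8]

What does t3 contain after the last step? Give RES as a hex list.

→ t0 |38|62|c3|d1|1a|c8|49|ee|
→ t1 |c8|62|c3|d1|62|c8|49|1a|
→ t2 |c8|c8|62|49|c3|ee|d1|38|
→ t3 |49|c3|ee|d1|38|c8|c8|62|

RES = [0x49, 0xc3, 0xee, 0xd1, 0x38, 0xc8, 0xc8, 0x62]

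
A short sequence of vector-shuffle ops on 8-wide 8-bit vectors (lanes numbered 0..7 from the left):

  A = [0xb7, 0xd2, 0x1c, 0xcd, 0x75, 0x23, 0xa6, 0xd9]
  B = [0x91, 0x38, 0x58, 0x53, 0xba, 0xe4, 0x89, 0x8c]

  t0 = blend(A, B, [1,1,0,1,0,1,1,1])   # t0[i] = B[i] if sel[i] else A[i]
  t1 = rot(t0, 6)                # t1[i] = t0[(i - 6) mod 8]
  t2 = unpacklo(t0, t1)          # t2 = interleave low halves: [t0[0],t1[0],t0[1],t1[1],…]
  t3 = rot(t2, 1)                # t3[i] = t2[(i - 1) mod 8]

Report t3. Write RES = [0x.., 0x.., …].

  t0: 91 38 1c 53 75 e4 89 8c
  t1: 1c 53 75 e4 89 8c 91 38
  t2: 91 1c 38 53 1c 75 53 e4
  t3: e4 91 1c 38 53 1c 75 53

RES = [0xe4, 0x91, 0x1c, 0x38, 0x53, 0x1c, 0x75, 0x53]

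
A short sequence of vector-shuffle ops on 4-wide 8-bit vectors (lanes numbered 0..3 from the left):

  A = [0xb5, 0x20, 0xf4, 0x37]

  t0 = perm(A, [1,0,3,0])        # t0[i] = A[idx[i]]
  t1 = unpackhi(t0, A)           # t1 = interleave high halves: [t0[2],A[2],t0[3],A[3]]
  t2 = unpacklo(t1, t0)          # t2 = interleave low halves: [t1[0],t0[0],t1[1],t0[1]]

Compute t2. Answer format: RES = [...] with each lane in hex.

t0 = [0x20, 0xb5, 0x37, 0xb5]
t1 = [0x37, 0xf4, 0xb5, 0x37]
t2 = [0x37, 0x20, 0xf4, 0xb5]

RES = [ 0x37  0x20  0xf4  0xb5 ]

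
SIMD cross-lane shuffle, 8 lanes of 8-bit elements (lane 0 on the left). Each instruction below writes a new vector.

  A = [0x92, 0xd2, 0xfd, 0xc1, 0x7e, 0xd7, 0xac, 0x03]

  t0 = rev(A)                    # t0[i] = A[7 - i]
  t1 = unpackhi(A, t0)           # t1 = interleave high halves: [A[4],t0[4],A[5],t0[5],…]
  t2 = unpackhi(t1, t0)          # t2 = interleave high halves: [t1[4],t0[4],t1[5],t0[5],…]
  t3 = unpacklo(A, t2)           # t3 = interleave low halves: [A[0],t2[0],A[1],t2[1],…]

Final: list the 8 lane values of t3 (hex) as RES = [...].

RES = [0x92, 0xac, 0xd2, 0xc1, 0xfd, 0xd2, 0xc1, 0xfd]

t0 = [0x03, 0xac, 0xd7, 0x7e, 0xc1, 0xfd, 0xd2, 0x92]
t1 = [0x7e, 0xc1, 0xd7, 0xfd, 0xac, 0xd2, 0x03, 0x92]
t2 = [0xac, 0xc1, 0xd2, 0xfd, 0x03, 0xd2, 0x92, 0x92]
t3 = [0x92, 0xac, 0xd2, 0xc1, 0xfd, 0xd2, 0xc1, 0xfd]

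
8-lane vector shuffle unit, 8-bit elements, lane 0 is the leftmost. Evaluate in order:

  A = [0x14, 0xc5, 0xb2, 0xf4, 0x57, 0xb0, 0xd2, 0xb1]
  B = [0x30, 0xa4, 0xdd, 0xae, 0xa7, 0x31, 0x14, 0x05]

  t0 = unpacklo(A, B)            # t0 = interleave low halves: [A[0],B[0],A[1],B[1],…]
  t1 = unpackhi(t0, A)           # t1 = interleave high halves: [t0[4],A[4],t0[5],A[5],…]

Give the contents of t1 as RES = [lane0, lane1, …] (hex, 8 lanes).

RES = [ 0xb2  0x57  0xdd  0xb0  0xf4  0xd2  0xae  0xb1 ]

t0 = [0x14, 0x30, 0xc5, 0xa4, 0xb2, 0xdd, 0xf4, 0xae]
t1 = [0xb2, 0x57, 0xdd, 0xb0, 0xf4, 0xd2, 0xae, 0xb1]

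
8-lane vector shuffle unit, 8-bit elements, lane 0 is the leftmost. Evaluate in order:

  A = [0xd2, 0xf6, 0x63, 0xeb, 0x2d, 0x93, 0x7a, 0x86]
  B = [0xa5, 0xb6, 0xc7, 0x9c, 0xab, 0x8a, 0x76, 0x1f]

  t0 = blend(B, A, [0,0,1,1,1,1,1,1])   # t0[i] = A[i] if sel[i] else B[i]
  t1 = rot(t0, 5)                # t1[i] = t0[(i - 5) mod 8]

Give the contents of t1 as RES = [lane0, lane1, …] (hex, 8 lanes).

RES = [ 0xeb  0x2d  0x93  0x7a  0x86  0xa5  0xb6  0x63 ]

t0 = [0xa5, 0xb6, 0x63, 0xeb, 0x2d, 0x93, 0x7a, 0x86]
t1 = [0xeb, 0x2d, 0x93, 0x7a, 0x86, 0xa5, 0xb6, 0x63]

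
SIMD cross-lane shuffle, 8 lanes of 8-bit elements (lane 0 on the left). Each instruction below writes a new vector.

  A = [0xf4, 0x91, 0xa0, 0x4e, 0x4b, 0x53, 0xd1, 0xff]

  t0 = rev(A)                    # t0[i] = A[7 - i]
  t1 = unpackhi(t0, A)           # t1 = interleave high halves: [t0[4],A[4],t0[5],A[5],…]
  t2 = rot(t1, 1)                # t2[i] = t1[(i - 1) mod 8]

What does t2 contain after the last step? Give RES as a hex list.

RES = [0xff, 0x4e, 0x4b, 0xa0, 0x53, 0x91, 0xd1, 0xf4]

→ t0 |ff|d1|53|4b|4e|a0|91|f4|
→ t1 |4e|4b|a0|53|91|d1|f4|ff|
→ t2 |ff|4e|4b|a0|53|91|d1|f4|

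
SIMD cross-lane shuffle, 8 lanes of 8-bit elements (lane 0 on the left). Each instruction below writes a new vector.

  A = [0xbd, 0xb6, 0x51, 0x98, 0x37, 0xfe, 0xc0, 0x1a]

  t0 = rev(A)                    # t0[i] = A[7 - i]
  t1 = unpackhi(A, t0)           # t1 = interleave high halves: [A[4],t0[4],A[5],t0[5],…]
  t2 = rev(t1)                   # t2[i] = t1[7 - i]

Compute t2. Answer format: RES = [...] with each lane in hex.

  t0: 1a c0 fe 37 98 51 b6 bd
  t1: 37 98 fe 51 c0 b6 1a bd
  t2: bd 1a b6 c0 51 fe 98 37

RES = [0xbd, 0x1a, 0xb6, 0xc0, 0x51, 0xfe, 0x98, 0x37]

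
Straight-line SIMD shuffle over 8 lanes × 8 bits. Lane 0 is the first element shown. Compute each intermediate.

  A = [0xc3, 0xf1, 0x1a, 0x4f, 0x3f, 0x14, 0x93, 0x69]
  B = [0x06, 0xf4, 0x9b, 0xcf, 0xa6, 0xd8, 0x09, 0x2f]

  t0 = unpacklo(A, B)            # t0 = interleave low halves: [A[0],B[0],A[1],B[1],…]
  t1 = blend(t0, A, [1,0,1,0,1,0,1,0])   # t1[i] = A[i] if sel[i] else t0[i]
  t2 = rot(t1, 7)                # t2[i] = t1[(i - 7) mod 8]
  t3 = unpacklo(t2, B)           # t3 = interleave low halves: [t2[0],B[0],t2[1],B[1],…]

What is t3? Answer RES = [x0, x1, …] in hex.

RES = [0x06, 0x06, 0x1a, 0xf4, 0xf4, 0x9b, 0x3f, 0xcf]

t0 = [0xc3, 0x06, 0xf1, 0xf4, 0x1a, 0x9b, 0x4f, 0xcf]
t1 = [0xc3, 0x06, 0x1a, 0xf4, 0x3f, 0x9b, 0x93, 0xcf]
t2 = [0x06, 0x1a, 0xf4, 0x3f, 0x9b, 0x93, 0xcf, 0xc3]
t3 = [0x06, 0x06, 0x1a, 0xf4, 0xf4, 0x9b, 0x3f, 0xcf]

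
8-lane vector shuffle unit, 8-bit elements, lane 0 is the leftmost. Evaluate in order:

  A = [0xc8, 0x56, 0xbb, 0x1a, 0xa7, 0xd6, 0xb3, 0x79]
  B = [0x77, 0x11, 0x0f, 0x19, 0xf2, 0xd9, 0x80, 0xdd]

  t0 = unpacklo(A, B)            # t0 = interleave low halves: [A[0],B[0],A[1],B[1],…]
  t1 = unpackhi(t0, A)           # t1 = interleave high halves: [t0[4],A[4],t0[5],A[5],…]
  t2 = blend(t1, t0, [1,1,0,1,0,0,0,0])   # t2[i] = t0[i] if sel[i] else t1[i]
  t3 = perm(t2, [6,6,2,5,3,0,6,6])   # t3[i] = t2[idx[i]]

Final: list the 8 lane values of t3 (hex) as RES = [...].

RES = [0x19, 0x19, 0x0f, 0xb3, 0x11, 0xc8, 0x19, 0x19]

t0 = [0xc8, 0x77, 0x56, 0x11, 0xbb, 0x0f, 0x1a, 0x19]
t1 = [0xbb, 0xa7, 0x0f, 0xd6, 0x1a, 0xb3, 0x19, 0x79]
t2 = [0xc8, 0x77, 0x0f, 0x11, 0x1a, 0xb3, 0x19, 0x79]
t3 = [0x19, 0x19, 0x0f, 0xb3, 0x11, 0xc8, 0x19, 0x19]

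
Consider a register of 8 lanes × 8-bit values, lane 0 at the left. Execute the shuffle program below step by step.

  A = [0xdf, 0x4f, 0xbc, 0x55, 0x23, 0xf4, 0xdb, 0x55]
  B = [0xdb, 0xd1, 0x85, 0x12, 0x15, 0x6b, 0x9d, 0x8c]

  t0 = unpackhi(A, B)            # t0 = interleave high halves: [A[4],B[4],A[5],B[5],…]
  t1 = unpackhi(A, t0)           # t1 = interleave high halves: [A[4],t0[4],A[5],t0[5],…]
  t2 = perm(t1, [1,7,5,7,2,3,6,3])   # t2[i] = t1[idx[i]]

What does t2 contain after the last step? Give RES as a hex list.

t0 = [0x23, 0x15, 0xf4, 0x6b, 0xdb, 0x9d, 0x55, 0x8c]
t1 = [0x23, 0xdb, 0xf4, 0x9d, 0xdb, 0x55, 0x55, 0x8c]
t2 = [0xdb, 0x8c, 0x55, 0x8c, 0xf4, 0x9d, 0x55, 0x9d]

RES = [ 0xdb  0x8c  0x55  0x8c  0xf4  0x9d  0x55  0x9d ]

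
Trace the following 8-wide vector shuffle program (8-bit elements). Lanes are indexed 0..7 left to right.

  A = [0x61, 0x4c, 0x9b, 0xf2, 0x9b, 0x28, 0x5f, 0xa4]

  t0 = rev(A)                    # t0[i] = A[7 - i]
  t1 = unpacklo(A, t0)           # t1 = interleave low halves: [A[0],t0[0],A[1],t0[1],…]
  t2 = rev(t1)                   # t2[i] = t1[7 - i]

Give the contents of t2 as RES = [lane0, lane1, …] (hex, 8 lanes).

RES = [0x9b, 0xf2, 0x28, 0x9b, 0x5f, 0x4c, 0xa4, 0x61]

→ t0 |a4|5f|28|9b|f2|9b|4c|61|
→ t1 |61|a4|4c|5f|9b|28|f2|9b|
→ t2 |9b|f2|28|9b|5f|4c|a4|61|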